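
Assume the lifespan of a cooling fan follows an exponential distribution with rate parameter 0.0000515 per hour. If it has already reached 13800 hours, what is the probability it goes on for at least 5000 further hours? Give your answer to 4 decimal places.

The exponential is memoryless, so the remaining time is again Exp(λ): the condition X > 13800 is irrelevant.
P(X > 5000) = e^(−0.2575) ≈ 0.7730.

0.7730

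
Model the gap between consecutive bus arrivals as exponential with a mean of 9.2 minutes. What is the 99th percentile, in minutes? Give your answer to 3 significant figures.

42.4

The rate is λ = 1/9.2 = 0.108696 per minute.
Set 1 − e^(−λt) = 0.99, so t = −ln(0.01)/λ = 4.6052/0.108696 ≈ 42.3676 minutes.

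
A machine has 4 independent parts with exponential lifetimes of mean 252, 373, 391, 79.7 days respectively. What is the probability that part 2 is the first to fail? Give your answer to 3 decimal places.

0.123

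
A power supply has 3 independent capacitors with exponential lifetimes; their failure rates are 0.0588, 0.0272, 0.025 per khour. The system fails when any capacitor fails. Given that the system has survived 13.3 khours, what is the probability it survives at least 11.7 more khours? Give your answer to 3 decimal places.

Time to first failure ~ Exp(Σλ) with Σλ = 0.111.
By memorylessness, P(T > 13.3+11.7 | T > 13.3) = P(T > 11.7) = e^(−0.111·11.7) ≈ 0.273.

0.273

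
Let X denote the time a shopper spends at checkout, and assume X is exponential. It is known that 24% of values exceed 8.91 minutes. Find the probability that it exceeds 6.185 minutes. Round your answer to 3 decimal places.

0.371

e^(−λ·8.91) = 0.24 ⇒ λ = −ln(0.24)/8.91 = 0.16017.
P(X > 6.185) = e^(−0.16017·6.185) = e^(−0.99065) ≈ 0.371.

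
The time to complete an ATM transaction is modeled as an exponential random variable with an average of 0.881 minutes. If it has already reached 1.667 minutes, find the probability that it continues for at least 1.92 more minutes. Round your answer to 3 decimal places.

The rate is λ = 1/0.881 = 1.13507 per minute.
By the memoryless property, P(X > 1.667+1.92 | X > 1.667) = P(X > 1.92).
P(X > 1.92) = e^(−2.1793) ≈ 0.113.

0.113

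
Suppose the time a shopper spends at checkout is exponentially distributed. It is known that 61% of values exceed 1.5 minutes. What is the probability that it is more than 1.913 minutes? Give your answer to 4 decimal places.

e^(−λ·1.5) = 0.61 ⇒ λ = −ln(0.61)/1.5 = 0.329531.
P(X > 1.913) = e^(−0.329531·1.913) = e^(−0.63039) ≈ 0.5324.

0.5324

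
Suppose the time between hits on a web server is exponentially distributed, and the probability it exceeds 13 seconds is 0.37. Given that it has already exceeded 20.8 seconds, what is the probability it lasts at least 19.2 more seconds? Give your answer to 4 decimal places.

From e^(−λ·13) = 0.37, λ = −ln(0.37)/13 = 0.0764809.
Memoryless: P(X > 20.8+19.2 | X > 20.8) = P(X > 19.2) = e^(−0.0764809·19.2) ≈ 0.2303.

0.2303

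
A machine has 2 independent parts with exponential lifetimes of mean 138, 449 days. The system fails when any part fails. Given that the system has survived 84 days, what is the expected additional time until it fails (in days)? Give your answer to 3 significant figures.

106

First-failure rate Σλ = 1/138 + 1/449 = 0.00947355.
By memorylessness the expected residual is 1/Σλ = 105.557 days, regardless of the 84 already elapsed.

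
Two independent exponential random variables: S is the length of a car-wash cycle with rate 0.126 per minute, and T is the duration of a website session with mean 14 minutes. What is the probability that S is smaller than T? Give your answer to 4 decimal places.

0.6382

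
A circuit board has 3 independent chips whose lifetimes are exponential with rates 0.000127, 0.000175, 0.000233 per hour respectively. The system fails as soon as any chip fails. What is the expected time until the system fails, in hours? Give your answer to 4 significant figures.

1869

The time to first failure is exponential with rate Σλ = 0.000127 + 0.000175 + 0.000233 = 0.000535.
E[min] = 1/Σλ = 1/0.000535 = 1869.16 hours.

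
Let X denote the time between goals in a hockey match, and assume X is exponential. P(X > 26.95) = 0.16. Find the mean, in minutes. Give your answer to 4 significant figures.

14.71

e^(−λ·26.95) = 0.16 ⇒ λ = −ln(0.16)/26.95 = 0.0679993.
Mean = 1/λ = 14.706 minutes.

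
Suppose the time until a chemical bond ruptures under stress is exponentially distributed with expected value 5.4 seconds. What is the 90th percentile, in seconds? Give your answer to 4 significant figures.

The rate is λ = 1/5.4 = 0.185185 per second.
Set 1 − e^(−λt) = 0.9, so t = −ln(0.1)/λ = 2.3026/0.185185 ≈ 12.434 seconds.

12.43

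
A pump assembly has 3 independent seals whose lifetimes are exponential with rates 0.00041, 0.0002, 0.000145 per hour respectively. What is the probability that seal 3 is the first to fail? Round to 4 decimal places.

0.1921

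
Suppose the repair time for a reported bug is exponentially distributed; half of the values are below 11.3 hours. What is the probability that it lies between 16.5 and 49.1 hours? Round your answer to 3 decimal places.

0.314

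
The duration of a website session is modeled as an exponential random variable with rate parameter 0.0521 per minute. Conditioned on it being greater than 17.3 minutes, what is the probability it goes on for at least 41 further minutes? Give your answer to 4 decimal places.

0.1181

P(X > s+t | X > s) = e^(−λ(s+t))/e^(−λs) = e^(−λt), independent of s = 17.3.
P(X > 41) = e^(−2.1361) ≈ 0.1181.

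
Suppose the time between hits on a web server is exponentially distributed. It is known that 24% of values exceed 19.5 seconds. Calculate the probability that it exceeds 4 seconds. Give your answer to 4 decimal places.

e^(−λ·19.5) = 0.24 ⇒ λ = −ln(0.24)/19.5 = 0.0731855.
P(X > 4) = e^(−0.0731855·4) = e^(−0.29274) ≈ 0.7462.

0.7462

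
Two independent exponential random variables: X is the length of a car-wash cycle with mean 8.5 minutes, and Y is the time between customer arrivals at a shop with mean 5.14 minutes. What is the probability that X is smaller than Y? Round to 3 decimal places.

0.377

λ_1 = 1/8.5 = 0.117647, λ_2 = 1/5.14 = 0.194553.
For independent exponentials, P(X < Y) = λ_1/(λ_1+λ_2) = 0.117647/0.3122 ≈ 0.377.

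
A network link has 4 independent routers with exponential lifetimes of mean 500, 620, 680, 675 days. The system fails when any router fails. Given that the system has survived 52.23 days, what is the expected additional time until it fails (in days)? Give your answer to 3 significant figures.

First-failure rate Σλ = 1/500 + 1/620 + 1/680 + 1/675 = 0.00656497.
By memorylessness the expected residual is 1/Σλ = 152.324 days, regardless of the 52.23 already elapsed.

152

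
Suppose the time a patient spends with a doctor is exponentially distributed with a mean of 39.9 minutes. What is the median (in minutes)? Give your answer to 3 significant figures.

The rate is λ = 1/39.9 = 0.0250627 per minute.
Set 1 − e^(−λt) = 0.5, so t = −ln(0.5)/λ = 0.69315/0.0250627 ≈ 27.6566 minutes.

27.7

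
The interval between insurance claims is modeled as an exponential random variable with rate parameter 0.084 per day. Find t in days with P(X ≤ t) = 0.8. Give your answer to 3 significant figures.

19.2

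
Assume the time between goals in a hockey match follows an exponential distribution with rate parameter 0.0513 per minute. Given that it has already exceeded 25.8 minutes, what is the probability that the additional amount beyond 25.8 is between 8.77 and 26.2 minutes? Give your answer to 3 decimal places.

0.377

Memoryless: the residual past 25.8 is again Exp(λ).
P(8.77 < residual < 26.2) = e^(−λ·8.77) − e^(−λ·26.2) = 0.63769 − 0.26078 ≈ 0.377.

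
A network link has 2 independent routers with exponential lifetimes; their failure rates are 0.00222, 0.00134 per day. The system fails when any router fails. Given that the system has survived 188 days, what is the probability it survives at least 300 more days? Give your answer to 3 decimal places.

Time to first failure ~ Exp(Σλ) with Σλ = 0.00356.
By memorylessness, P(T > 188+300 | T > 188) = P(T > 300) = e^(−0.00356·300) ≈ 0.344.

0.344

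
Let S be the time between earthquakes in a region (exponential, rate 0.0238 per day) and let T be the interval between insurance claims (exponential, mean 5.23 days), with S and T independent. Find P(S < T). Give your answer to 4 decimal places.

0.1107

λ_1 = 0.0238, λ_2 = 1/5.23 = 0.191205.
For independent exponentials, P(S < T) = λ_1/(λ_1+λ_2) = 0.0238/0.215005 ≈ 0.1107.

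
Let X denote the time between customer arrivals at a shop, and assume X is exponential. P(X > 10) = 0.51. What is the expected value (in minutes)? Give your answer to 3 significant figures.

e^(−λ·10) = 0.51 ⇒ λ = −ln(0.51)/10 = 0.0673345.
Mean = 1/λ = 14.8512 minutes.

14.9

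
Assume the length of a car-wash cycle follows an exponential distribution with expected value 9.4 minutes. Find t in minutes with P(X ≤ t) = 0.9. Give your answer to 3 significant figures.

The rate is λ = 1/9.4 = 0.106383 per minute.
Set 1 − e^(−λt) = 0.9, so t = −ln(0.1)/λ = 2.3026/0.106383 ≈ 21.6443 minutes.

21.6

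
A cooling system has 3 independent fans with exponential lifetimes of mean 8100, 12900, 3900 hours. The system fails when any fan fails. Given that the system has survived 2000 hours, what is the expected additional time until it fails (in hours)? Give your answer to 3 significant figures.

First-failure rate Σλ = 1/8100 + 1/12900 + 1/3900 = 0.000457386.
By memorylessness the expected residual is 1/Σλ = 2186.34 hours, regardless of the 2000 already elapsed.

2190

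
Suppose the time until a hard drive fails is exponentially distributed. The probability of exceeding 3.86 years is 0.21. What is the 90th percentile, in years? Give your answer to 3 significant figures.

e^(−λ·3.86) = 0.21 ⇒ λ = −ln(0.21)/3.86 = 0.404313.
90th percentile: 1 − e^(−λt) = 0.9, t = −ln(0.1)/λ = 5.69506 years.

5.70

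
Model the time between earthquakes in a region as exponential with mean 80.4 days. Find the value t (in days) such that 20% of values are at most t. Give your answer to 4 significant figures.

17.94

The rate is λ = 1/80.4 = 0.0124378 per day.
Set 1 − e^(−λt) = 0.2, so t = −ln(0.8)/λ = 0.22314/0.0124378 ≈ 17.9407 days.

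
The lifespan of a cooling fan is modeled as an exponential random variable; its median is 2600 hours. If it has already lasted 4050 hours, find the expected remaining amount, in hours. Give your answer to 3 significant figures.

For an exponential, median = ln(2)/λ, so λ = ln 2 / 2600 = 0.000266595 per hour.
By memorylessness, the remaining amount past any threshold is again Exp(λ) with mean 1/λ = 3751.01 hours.

3750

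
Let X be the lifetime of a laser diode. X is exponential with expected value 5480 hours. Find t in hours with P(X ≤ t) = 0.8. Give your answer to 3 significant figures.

8820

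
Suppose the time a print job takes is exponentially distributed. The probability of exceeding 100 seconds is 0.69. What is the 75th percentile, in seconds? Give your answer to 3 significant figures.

e^(−λ·100) = 0.69 ⇒ λ = −ln(0.69)/100 = 0.00371064.
75th percentile: 1 − e^(−λt) = 0.75, t = −ln(0.25)/λ = 373.6 seconds.

374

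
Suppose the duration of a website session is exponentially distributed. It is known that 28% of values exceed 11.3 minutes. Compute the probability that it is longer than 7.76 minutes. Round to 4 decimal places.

e^(−λ·11.3) = 0.28 ⇒ λ = −ln(0.28)/11.3 = 0.112652.
P(X > 7.76) = e^(−0.112652·7.76) = e^(−0.87418) ≈ 0.4172.

0.4172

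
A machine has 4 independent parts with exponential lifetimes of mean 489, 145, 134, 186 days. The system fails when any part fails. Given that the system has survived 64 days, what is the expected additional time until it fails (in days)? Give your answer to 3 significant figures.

45.9

First-failure rate Σλ = 1/489 + 1/145 + 1/134 + 1/186 = 0.0217806.
By memorylessness the expected residual is 1/Σλ = 45.9125 days, regardless of the 64 already elapsed.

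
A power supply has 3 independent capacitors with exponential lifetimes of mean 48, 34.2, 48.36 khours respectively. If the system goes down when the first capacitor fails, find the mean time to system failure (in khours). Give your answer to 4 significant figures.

14.13

The first failure time is exponential with rate Σλ_i = 1/48 + 1/34.2 + 1/48.36 = 0.0707513 per khour.
E[min] = 1/Σλ = 1/0.0707513 = 14.134 khours.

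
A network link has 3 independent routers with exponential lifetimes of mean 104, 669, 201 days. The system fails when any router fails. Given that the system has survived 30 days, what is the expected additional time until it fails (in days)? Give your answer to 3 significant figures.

62.2

First-failure rate Σλ = 1/104 + 1/669 + 1/201 = 0.0160853.
By memorylessness the expected residual is 1/Σλ = 62.1687 days, regardless of the 30 already elapsed.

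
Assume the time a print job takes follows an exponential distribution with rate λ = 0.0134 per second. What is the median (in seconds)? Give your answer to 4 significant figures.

Set 1 − e^(−λt) = 0.5, so t = −ln(0.5)/λ = 0.69315/0.0134 ≈ 51.7274 seconds.

51.73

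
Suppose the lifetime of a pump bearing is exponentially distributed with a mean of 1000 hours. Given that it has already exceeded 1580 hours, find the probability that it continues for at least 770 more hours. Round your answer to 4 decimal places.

The rate is λ = 1/1000 = 0.001 per hour.
The exponential is memoryless, so the remaining time is again Exp(λ): the condition X > 1580 is irrelevant.
P(X > 770) = e^(−0.77) ≈ 0.4630.

0.4630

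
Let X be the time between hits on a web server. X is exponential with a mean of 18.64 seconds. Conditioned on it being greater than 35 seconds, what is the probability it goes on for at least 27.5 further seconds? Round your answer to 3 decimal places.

0.229

The rate is λ = 1/18.64 = 0.0536481 per second.
P(X > s+t | X > s) = e^(−λ(s+t))/e^(−λs) = e^(−λt), independent of s = 35.
P(X > 27.5) = e^(−1.4753) ≈ 0.229.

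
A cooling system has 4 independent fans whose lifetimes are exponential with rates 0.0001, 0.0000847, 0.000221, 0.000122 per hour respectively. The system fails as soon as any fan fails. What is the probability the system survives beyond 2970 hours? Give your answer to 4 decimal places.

0.2086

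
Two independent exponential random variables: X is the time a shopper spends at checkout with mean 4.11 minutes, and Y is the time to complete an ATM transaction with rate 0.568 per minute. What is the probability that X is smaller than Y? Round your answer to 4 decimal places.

λ_1 = 1/4.11 = 0.243309, λ_2 = 0.568.
For independent exponentials, P(X < Y) = λ_1/(λ_1+λ_2) = 0.243309/0.811309 ≈ 0.2999.

0.2999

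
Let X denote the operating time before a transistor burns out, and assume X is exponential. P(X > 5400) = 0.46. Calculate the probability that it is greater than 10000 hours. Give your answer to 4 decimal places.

e^(−λ·5400) = 0.46 ⇒ λ = −ln(0.46)/5400 = 0.000143802.
P(X > 10000) = e^(−0.000143802·10000) = e^(−1.438) ≈ 0.2374.

0.2374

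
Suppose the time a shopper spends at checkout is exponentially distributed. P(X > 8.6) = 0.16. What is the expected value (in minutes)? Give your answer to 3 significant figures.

4.69

e^(−λ·8.6) = 0.16 ⇒ λ = −ln(0.16)/8.6 = 0.213091.
Mean = 1/λ = 4.69283 minutes.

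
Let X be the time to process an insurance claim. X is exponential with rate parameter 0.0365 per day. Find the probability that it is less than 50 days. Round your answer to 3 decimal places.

P(X ≤ 50) = 1 − e^(−λ·50) = 1 − e^(−1.825) ≈ 0.839.

0.839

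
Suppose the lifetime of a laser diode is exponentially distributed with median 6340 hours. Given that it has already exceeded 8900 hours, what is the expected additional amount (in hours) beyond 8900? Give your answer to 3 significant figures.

9150

For an exponential, median = ln(2)/λ, so λ = ln 2 / 6340 = 0.000109329 per hour.
By memorylessness, the remaining amount past any threshold is again Exp(λ) with mean 1/λ = 9146.69 hours.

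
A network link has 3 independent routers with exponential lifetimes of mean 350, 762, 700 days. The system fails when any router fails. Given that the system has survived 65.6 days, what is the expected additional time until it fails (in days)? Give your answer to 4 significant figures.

First-failure rate Σλ = 1/350 + 1/762 + 1/700 = 0.00559805.
By memorylessness the expected residual is 1/Σλ = 178.634 days, regardless of the 65.6 already elapsed.

178.6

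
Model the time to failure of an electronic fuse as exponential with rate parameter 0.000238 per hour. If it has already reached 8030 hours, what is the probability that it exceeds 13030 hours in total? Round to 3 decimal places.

The exponential is memoryless, so the remaining time is again Exp(λ): the condition X > 8030 is irrelevant.
P(X > 5000) = e^(−1.19) ≈ 0.304.

0.304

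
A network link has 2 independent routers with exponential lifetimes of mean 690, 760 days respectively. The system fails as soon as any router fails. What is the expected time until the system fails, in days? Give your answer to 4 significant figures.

The first failure time is exponential with rate Σλ_i = 1/690 + 1/760 = 0.00276506 per day.
E[min] = 1/Σλ = 1/0.00276506 = 361.655 days.

361.7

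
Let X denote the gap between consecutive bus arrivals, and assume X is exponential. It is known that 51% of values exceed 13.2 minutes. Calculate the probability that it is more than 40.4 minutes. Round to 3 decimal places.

0.127

e^(−λ·13.2) = 0.51 ⇒ λ = −ln(0.51)/13.2 = 0.051011.
P(X > 40.4) = e^(−0.051011·40.4) = e^(−2.0608) ≈ 0.127.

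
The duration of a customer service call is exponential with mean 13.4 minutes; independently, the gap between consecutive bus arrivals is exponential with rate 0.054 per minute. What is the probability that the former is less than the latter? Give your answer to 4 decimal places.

0.5802

λ_1 = 1/13.4 = 0.0746269, λ_2 = 0.054.
For independent exponentials, P(the former < the latter) = λ_1/(λ_1+λ_2) = 0.0746269/0.128627 ≈ 0.5802.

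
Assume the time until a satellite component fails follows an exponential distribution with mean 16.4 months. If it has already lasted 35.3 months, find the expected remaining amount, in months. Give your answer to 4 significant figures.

16.40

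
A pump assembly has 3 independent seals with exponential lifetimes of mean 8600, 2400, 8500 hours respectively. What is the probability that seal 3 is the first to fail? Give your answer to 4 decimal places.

Rates: λ_i = 1/mean_i → 0.000116279, 0.000416667, 0.000117647; Σλ = 0.000650593.
P(seal 3 first) = λ_3/Σλ = 0.000117647/0.000650593 ≈ 0.1808.

0.1808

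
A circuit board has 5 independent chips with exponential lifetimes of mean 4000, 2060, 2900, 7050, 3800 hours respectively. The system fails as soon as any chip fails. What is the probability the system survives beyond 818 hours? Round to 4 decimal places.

The first failure time is exponential with rate Σλ_i = 1/4000 + 1/2060 + 1/2900 + 1/7050 + 1/3800 = 0.00148527 per hour.
P(min > 818) = e^(−0.00148527·818) = e^(−1.2149) ≈ 0.2967.

0.2967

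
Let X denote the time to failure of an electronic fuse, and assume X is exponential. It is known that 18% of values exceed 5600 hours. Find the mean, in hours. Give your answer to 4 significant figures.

3266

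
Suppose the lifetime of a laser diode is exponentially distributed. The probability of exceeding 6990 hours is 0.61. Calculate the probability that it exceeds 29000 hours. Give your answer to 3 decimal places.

e^(−λ·6990) = 0.61 ⇒ λ = −ln(0.61)/6990 = 0.0000707148.
P(X > 29000) = e^(−0.0000707148·29000) = e^(−2.0507) ≈ 0.129.

0.129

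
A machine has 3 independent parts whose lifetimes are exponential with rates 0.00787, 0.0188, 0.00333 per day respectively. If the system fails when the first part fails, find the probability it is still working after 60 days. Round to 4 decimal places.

The time to first failure is exponential with rate Σλ = 0.00787 + 0.0188 + 0.00333 = 0.03.
P(min > 60) = e^(−0.03·60) = e^(−1.8) ≈ 0.1653.

0.1653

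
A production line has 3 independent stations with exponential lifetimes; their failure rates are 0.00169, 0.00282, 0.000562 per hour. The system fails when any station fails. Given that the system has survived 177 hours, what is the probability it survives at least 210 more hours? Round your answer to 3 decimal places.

Time to first failure ~ Exp(Σλ) with Σλ = 0.005072.
By memorylessness, P(T > 177+210 | T > 177) = P(T > 210) = e^(−0.005072·210) ≈ 0.345.

0.345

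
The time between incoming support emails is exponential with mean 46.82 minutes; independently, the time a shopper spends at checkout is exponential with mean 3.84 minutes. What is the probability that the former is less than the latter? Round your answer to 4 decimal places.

0.0758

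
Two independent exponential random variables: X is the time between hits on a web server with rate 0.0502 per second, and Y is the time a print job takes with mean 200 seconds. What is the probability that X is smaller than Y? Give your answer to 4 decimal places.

λ_1 = 0.0502, λ_2 = 1/200 = 0.005.
For independent exponentials, P(X < Y) = λ_1/(λ_1+λ_2) = 0.0502/0.0552 ≈ 0.9094.

0.9094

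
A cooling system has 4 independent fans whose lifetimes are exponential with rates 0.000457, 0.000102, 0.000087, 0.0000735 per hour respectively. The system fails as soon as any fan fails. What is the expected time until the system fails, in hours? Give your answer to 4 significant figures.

The time to first failure is exponential with rate Σλ = 0.000457 + 0.000102 + 0.000087 + 0.0000735 = 0.0007195.
E[min] = 1/Σλ = 1/0.0007195 = 1389.85 hours.

1390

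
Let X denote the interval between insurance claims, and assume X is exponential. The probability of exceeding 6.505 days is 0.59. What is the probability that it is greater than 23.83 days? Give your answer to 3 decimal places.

e^(−λ·6.505) = 0.59 ⇒ λ = −ln(0.59)/6.505 = 0.0811119.
P(X > 23.83) = e^(−0.0811119·23.83) = e^(−1.9329) ≈ 0.145.

0.145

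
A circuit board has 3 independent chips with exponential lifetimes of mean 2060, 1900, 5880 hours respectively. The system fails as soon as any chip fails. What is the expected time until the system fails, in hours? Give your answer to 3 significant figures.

The first failure time is exponential with rate Σλ_i = 1/2060 + 1/1900 + 1/5880 = 0.00118182 per hour.
E[min] = 1/Σλ = 1/0.00118182 = 846.152 hours.

846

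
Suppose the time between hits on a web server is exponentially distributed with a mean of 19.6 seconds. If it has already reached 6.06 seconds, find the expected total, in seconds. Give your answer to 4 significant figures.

25.66

The rate is λ = 1/19.6 = 0.0510204 per second.
By memorylessness, E[X | X > 6.06] = 6.06 + 1/λ = 6.06 + 19.6 = 25.66 seconds.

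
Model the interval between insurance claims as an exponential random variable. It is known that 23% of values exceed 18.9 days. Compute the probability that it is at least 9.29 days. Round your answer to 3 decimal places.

0.486

e^(−λ·18.9) = 0.23 ⇒ λ = −ln(0.23)/18.9 = 0.0777606.
P(X > 9.29) = e^(−0.0777606·9.29) = e^(−0.7224) ≈ 0.486.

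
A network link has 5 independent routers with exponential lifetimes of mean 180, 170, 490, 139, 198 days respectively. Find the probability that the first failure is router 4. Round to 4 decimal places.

Rates: λ_i = 1/mean_i → 0.00555556, 0.00588235, 0.00204082, 0.00719424, 0.00505051; Σλ = 0.0257235.
P(router 4 first) = λ_4/Σλ = 0.00719424/0.0257235 ≈ 0.2797.

0.2797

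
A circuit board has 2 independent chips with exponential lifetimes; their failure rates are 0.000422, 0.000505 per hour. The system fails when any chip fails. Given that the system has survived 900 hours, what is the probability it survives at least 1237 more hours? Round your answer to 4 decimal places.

0.3177

Time to first failure ~ Exp(Σλ) with Σλ = 0.000927.
By memorylessness, P(T > 900+1237 | T > 900) = P(T > 1237) = e^(−0.000927·1237) ≈ 0.3177.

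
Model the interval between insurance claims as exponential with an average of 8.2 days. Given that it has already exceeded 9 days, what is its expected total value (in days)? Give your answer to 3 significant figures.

17.2

The rate is λ = 1/8.2 = 0.121951 per day.
By memorylessness, E[X | X > 9] = 9 + 1/λ = 9 + 8.2 = 17.2 days.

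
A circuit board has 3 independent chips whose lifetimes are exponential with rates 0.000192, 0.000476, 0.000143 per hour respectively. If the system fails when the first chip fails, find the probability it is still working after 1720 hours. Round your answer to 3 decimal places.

0.248

The time to first failure is exponential with rate Σλ = 0.000192 + 0.000476 + 0.000143 = 0.000811.
P(min > 1720) = e^(−0.000811·1720) = e^(−1.3949) ≈ 0.248.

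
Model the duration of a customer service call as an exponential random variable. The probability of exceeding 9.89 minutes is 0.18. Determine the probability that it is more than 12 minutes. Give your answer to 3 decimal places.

e^(−λ·9.89) = 0.18 ⇒ λ = −ln(0.18)/9.89 = 0.173387.
P(X > 12) = e^(−0.173387·12) = e^(−2.0806) ≈ 0.125.

0.125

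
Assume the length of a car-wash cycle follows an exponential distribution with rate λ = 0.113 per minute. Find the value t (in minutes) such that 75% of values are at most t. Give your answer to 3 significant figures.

12.3

Set 1 − e^(−λt) = 0.75, so t = −ln(0.25)/λ = 1.3863/0.113 ≈ 12.2681 minutes.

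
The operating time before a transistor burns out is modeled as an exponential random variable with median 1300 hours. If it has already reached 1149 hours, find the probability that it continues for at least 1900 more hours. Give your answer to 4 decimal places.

For an exponential, median = ln(2)/λ, so λ = ln 2 / 1300 = 0.00053319 per hour.
P(X > s+t | X > s) = e^(−λ(s+t))/e^(−λs) = e^(−λt), independent of s = 1149.
P(X > 1900) = e^(−1.0131) ≈ 0.3631.

0.3631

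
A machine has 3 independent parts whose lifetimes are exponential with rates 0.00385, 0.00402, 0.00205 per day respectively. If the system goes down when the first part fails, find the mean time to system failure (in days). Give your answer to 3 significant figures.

The time to first failure is exponential with rate Σλ = 0.00385 + 0.00402 + 0.00205 = 0.00992.
E[min] = 1/Σλ = 1/0.00992 = 100.806 days.

101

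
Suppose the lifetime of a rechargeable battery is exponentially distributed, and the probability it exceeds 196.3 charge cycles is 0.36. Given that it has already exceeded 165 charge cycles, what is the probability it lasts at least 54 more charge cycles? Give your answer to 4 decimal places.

0.7550

From e^(−λ·196.3) = 0.36, λ = −ln(0.36)/196.3 = 0.00520454.
Memoryless: P(X > 165+54 | X > 165) = P(X > 54) = e^(−0.00520454·54) ≈ 0.7550.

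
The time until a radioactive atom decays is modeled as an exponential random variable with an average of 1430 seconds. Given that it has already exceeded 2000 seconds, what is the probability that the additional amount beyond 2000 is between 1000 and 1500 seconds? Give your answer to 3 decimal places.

0.147

The rate is λ = 1/1430 = 0.000699301 per second.
Memoryless: the residual past 2000 is again Exp(λ).
P(1000 < residual < 1500) = e^(−λ·1000) − e^(−λ·1500) = 0.49693 − 0.35031 ≈ 0.147.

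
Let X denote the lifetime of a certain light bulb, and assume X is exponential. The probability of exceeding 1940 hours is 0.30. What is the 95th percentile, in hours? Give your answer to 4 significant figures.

e^(−λ·1940) = 0.30 ⇒ λ = −ln(0.30)/1940 = 0.000620605.
95th percentile: 1 − e^(−λt) = 0.95, t = −ln(0.05)/λ = 4827.12 hours.

4827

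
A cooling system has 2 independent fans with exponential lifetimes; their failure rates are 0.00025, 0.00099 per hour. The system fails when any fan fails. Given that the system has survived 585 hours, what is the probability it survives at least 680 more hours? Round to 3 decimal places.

0.430

Time to first failure ~ Exp(Σλ) with Σλ = 0.00124.
By memorylessness, P(T > 585+680 | T > 585) = P(T > 680) = e^(−0.00124·680) ≈ 0.430.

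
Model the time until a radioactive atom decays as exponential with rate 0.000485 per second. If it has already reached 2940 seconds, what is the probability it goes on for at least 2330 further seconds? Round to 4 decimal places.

By the memoryless property, P(X > 2940+2330 | X > 2940) = P(X > 2330).
P(X > 2330) = e^(−1.13) ≈ 0.3230.

0.3230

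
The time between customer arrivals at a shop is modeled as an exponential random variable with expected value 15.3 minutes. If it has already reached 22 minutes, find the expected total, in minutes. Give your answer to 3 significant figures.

37.3

The rate is λ = 1/15.3 = 0.0653595 per minute.
By memorylessness, E[X | X > 22] = 22 + 1/λ = 22 + 15.3 = 37.3 minutes.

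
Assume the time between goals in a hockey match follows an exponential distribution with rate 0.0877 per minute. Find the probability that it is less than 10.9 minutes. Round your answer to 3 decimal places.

0.616

P(X ≤ 10.9) = 1 − e^(−λ·10.9) = 1 − e^(−0.95593) ≈ 0.616.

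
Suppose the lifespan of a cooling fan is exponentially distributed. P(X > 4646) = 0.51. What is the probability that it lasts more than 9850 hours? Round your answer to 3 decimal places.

0.240

e^(−λ·4646) = 0.51 ⇒ λ = −ln(0.51)/4646 = 0.00014493.
P(X > 9850) = e^(−0.00014493·9850) = e^(−1.4276) ≈ 0.240.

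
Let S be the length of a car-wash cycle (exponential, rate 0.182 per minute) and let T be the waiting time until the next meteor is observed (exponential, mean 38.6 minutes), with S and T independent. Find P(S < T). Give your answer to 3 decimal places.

0.875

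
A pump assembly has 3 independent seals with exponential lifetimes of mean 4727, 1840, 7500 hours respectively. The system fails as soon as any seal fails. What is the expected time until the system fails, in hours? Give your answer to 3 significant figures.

1130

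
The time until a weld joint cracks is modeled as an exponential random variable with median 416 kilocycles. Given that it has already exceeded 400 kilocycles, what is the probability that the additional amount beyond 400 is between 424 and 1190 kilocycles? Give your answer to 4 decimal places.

0.3557

For an exponential, median = ln(2)/λ, so λ = ln 2 / 416 = 0.00166622 per kilocycle.
Memoryless: the residual past 400 is again Exp(λ).
P(424 < residual < 1190) = e^(−λ·424) − e^(−λ·1190) = 0.49338 − 0.13768 ≈ 0.3557.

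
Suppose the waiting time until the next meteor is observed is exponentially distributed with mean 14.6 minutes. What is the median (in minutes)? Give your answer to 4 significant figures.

10.12

The rate is λ = 1/14.6 = 0.0684932 per minute.
Set 1 − e^(−λt) = 0.5, so t = −ln(0.5)/λ = 0.69315/0.0684932 ≈ 10.1199 minutes.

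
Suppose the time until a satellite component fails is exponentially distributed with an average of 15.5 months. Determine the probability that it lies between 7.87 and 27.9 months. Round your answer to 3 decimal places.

The rate is λ = 1/15.5 = 0.0645161 per month.
P(7.87 < X < 27.9) = e^(−λ·7.87) − e^(−λ·27.9) = 0.60185 − 0.16530 ≈ 0.437.

0.437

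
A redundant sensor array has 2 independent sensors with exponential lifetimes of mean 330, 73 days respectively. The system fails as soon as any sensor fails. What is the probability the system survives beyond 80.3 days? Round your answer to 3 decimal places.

The first failure time is exponential with rate Σλ_i = 1/330 + 1/73 = 0.0167289 per day.
P(min > 80.3) = e^(−0.0167289·80.3) = e^(−1.3433) ≈ 0.261.

0.261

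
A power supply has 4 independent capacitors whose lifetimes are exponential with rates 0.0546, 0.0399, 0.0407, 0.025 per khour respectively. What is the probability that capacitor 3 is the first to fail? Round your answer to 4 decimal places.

0.2541

The time to first failure is exponential with rate Σλ = 0.0546 + 0.0399 + 0.0407 + 0.025 = 0.1602.
P(capacitor 3 first) = λ_3/Σλ = 0.0407/0.1602 ≈ 0.2541.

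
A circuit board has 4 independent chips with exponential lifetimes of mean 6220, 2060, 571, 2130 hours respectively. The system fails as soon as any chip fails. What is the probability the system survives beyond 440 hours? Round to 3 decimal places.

0.283

The first failure time is exponential with rate Σλ_i = 1/6220 + 1/2060 + 1/571 + 1/2130 = 0.00286701 per hour.
P(min > 440) = e^(−0.00286701·440) = e^(−1.2615) ≈ 0.283.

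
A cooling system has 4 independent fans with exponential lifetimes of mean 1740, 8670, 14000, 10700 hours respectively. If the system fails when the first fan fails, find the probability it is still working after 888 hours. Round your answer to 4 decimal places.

0.4680

The first failure time is exponential with rate Σλ_i = 1/1740 + 1/8670 + 1/14000 + 1/10700 = 0.000854939 per hour.
P(min > 888) = e^(−0.000854939·888) = e^(−0.75919) ≈ 0.4680.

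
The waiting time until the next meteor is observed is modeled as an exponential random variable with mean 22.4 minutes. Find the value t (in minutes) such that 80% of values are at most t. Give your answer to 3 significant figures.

36.1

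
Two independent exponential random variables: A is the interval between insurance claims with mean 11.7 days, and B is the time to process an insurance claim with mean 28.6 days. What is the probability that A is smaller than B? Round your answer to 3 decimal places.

0.710

λ_1 = 1/11.7 = 0.0854701, λ_2 = 1/28.6 = 0.034965.
For independent exponentials, P(A < B) = λ_1/(λ_1+λ_2) = 0.0854701/0.120435 ≈ 0.710.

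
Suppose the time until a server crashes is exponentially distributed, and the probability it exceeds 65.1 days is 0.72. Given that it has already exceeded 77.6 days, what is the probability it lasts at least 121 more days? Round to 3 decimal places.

0.543

From e^(−λ·65.1) = 0.72, λ = −ln(0.72)/65.1 = 0.00504615.
Memoryless: P(X > 77.6+121 | X > 77.6) = P(X > 121) = e^(−0.00504615·121) ≈ 0.543.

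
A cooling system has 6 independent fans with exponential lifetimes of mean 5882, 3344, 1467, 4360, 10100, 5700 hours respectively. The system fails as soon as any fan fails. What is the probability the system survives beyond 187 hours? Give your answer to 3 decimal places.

The first failure time is exponential with rate Σλ_i = 1/5882 + 1/3344 + 1/1467 + 1/4360 + 1/10100 + 1/5700 = 0.00165452 per hour.
P(min > 187) = e^(−0.00165452·187) = e^(−0.3094) ≈ 0.734.

0.734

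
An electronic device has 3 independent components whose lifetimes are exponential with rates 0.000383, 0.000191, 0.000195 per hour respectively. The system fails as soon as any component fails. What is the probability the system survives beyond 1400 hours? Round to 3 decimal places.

0.341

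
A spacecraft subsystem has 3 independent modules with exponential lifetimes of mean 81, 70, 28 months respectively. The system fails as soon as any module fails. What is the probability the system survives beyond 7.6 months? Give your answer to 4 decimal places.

0.6226

The first failure time is exponential with rate Σλ_i = 1/81 + 1/70 + 1/28 = 0.0623457 per month.
P(min > 7.6) = e^(−0.0623457·7.6) = e^(−0.47383) ≈ 0.6226.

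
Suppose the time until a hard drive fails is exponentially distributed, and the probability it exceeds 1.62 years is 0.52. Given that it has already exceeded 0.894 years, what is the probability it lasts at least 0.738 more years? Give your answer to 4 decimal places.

0.7424

From e^(−λ·1.62) = 0.52, λ = −ln(0.52)/1.62 = 0.403658.
Memoryless: P(X > 0.894+0.738 | X > 0.894) = P(X > 0.738) = e^(−0.403658·0.738) ≈ 0.7424.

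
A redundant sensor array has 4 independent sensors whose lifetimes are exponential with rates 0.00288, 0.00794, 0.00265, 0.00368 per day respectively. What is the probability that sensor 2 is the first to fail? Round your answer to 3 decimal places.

0.463

The time to first failure is exponential with rate Σλ = 0.00288 + 0.00794 + 0.00265 + 0.00368 = 0.01715.
P(sensor 2 first) = λ_2/Σλ = 0.00794/0.01715 ≈ 0.463.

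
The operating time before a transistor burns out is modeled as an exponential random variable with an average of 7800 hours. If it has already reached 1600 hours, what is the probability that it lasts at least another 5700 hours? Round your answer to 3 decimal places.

0.482

The rate is λ = 1/7800 = 0.000128205 per hour.
P(X > s+t | X > s) = e^(−λ(s+t))/e^(−λs) = e^(−λt), independent of s = 1600.
P(X > 5700) = e^(−0.73077) ≈ 0.482.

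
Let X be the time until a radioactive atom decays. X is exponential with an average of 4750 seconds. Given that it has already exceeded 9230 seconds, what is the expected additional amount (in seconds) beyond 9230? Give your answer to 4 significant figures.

The rate is λ = 1/4750 = 0.000210526 per second.
By memorylessness, the remaining amount past any threshold is again Exp(λ) with mean 1/λ = 4750 seconds.

4750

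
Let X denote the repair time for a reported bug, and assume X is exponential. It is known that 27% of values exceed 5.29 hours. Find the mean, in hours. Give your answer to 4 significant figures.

e^(−λ·5.29) = 0.27 ⇒ λ = −ln(0.27)/5.29 = 0.247511.
Mean = 1/λ = 4.04022 hours.

4.040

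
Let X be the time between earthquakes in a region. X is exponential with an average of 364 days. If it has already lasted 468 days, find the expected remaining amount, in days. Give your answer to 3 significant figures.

364

The rate is λ = 1/364 = 0.00274725 per day.
By memorylessness, the remaining amount past any threshold is again Exp(λ) with mean 1/λ = 364 days.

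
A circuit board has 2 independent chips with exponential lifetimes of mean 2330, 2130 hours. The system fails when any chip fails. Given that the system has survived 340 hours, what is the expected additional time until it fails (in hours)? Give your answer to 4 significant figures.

1113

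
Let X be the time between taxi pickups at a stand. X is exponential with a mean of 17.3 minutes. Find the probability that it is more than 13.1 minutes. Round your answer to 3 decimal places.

0.469

The rate is λ = 1/17.3 = 0.0578035 per minute.
P(X > 13.1) = e^(−λ·13.1) = e^(−0.75723) ≈ 0.469.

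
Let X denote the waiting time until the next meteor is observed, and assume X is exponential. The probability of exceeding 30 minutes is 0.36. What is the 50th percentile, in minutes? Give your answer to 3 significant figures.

e^(−λ·30) = 0.36 ⇒ λ = −ln(0.36)/30 = 0.034055.
50th percentile: 1 − e^(−λt) = 0.5, t = −ln(0.5)/λ = 20.3537 minutes.

20.4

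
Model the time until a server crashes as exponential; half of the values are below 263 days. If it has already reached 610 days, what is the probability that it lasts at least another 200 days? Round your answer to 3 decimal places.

0.590

For an exponential, median = ln(2)/λ, so λ = ln 2 / 263 = 0.00263554 per day.
P(X > s+t | X > s) = e^(−λ(s+t))/e^(−λs) = e^(−λt), independent of s = 610.
P(X > 200) = e^(−0.52711) ≈ 0.590.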